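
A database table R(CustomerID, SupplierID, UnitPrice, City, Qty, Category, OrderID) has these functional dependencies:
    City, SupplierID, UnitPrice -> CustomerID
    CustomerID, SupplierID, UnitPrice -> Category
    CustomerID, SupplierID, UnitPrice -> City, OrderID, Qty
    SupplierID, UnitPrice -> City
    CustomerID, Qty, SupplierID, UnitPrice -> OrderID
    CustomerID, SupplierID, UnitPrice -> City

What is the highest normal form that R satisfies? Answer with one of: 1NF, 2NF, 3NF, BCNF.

Candidate key: {SupplierID, UnitPrice}. Prime attributes: {SupplierID, UnitPrice}.
Every FD has a superkey on the left, so the relation is in BCNF.

BCNF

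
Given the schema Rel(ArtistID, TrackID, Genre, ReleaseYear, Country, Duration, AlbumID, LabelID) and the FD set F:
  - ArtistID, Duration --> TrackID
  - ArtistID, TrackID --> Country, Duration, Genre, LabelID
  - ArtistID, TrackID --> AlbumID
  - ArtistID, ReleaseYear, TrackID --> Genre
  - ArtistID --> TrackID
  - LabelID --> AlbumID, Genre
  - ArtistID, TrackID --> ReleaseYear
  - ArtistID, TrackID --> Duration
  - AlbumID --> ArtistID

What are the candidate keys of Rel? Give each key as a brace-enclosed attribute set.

{AlbumID}, {ArtistID}, {LabelID}

{AlbumID}⁺ = {AlbumID, ArtistID, Country, Duration, Genre, LabelID, ReleaseYear, TrackID} — all of the relation — so {AlbumID} is a candidate key.
{ArtistID}⁺ = {AlbumID, ArtistID, Country, Duration, Genre, LabelID, ReleaseYear, TrackID} — all of the relation — so {ArtistID} is a candidate key.
{LabelID}⁺ = {AlbumID, ArtistID, Country, Duration, Genre, LabelID, ReleaseYear, TrackID} — all of the relation — so {LabelID} is a candidate key.
These are minimal and exhaustive — every other superkey contains one of them.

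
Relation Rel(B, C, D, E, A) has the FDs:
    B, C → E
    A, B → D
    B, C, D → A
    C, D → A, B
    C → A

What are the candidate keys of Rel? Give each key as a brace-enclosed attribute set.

{C} never appears on the right of any FD, so every key must include it.
{B, C}⁺ = {A, B, C, D, E} — all of the relation — so {B, C} is a candidate key.
{C, D}⁺ = {A, B, C, D, E} — all of the relation — so {C, D} is a candidate key.
These are minimal and exhaustive — every other superkey contains one of them.

{B, C}, {C, D}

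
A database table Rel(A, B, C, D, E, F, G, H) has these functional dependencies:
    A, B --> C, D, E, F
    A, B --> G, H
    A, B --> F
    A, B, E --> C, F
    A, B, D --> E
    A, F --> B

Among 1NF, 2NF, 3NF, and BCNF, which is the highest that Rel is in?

BCNF

Candidate keys: {A, B}, {A, F}. Prime attributes: {A, B, F}.
Each dependency's left side is a superkey — BCNF holds.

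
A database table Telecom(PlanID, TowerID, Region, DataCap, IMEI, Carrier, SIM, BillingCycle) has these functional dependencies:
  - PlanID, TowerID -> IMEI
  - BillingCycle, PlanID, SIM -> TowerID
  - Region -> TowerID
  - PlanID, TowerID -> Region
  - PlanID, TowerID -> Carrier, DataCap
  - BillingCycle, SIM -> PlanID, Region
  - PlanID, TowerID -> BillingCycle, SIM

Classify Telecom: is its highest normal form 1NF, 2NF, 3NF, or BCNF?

3NF

Candidate keys: {BillingCycle, SIM}, {PlanID, Region}, {PlanID, TowerID}. Prime attributes: {BillingCycle, PlanID, Region, SIM, TowerID}.
Region -> TowerID: {Region}⁺ = {Region, TowerID}, which is not all of the attributes, so the left side is not a superkey — BCNF is violated.
Since {TowerID} ⊆ prime attributes and every other non-superkey FD also has a prime right side, the schema is in 3NF.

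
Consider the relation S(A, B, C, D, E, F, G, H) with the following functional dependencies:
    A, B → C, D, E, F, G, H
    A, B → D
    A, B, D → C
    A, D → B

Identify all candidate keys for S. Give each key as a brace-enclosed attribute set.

{A, B}, {A, D}

{A} never appears on the right of any FD, so every key must include it.
Closure of {A, B} is {A, B, C, D, E, F, G, H}, the whole schema; {A, B} is a candidate key.
Closure of {A, D} is {A, B, C, D, E, F, G, H}, the whole schema; {A, D} is a candidate key.
No proper subset of any of these is a key, and no other minimal superkey exists.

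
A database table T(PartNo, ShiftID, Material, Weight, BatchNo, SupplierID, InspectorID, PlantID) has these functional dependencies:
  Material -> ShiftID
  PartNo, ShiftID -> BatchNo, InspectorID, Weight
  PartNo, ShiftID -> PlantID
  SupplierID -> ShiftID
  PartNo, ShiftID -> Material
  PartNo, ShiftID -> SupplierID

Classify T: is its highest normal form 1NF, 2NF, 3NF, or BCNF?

3NF

Candidate keys: {Material, PartNo}, {PartNo, ShiftID}, {PartNo, SupplierID}. Prime attributes: {Material, PartNo, ShiftID, SupplierID}.
Material -> ShiftID breaks BCNF: {Material}⁺ = {Material, ShiftID}, so {Material} is not a superkey.
Its right-hand attributes {ShiftID} are all prime, as are those of every other non-superkey FD — the relation is in 3NF.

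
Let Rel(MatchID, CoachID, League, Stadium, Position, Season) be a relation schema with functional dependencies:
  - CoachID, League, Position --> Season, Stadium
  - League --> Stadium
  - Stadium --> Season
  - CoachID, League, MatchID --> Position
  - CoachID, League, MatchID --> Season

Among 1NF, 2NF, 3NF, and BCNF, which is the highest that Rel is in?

1NF

Candidate key: {CoachID, League, MatchID}. Prime attributes: {CoachID, League, MatchID}.
CoachID, League, Position --> Season, Stadium: {CoachID, League, Position}⁺ = {CoachID, League, Position, Season, Stadium}, which is not all of the attributes, so the left side is not a superkey — BCNF is violated.
Because {Season, Stadium} are non-prime and the left side of CoachID, League, Position --> Season, Stadium is not a superkey, the relation is not in 3NF.
{League} is a proper subset of the key {CoachID, League, MatchID}, and {League}⁺ contains the non-prime attributes {Season, Stadium} — a partial dependency, so 2NF is violated.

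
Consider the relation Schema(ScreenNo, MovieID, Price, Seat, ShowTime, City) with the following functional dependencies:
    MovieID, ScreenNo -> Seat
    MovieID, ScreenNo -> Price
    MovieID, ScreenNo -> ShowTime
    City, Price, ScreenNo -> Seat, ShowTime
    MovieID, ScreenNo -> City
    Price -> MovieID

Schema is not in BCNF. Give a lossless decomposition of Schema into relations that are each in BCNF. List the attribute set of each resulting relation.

Candidate keys of the original relation: {MovieID, ScreenNo}, {Price, ScreenNo}.
In {City, MovieID, Price, ScreenNo, Seat, ShowTime}, {Price} is not a superkey ({Price}⁺ restricted to this set is {MovieID, Price}), so split on Price -> MovieID into {MovieID, Price} and {City, Price, ScreenNo, Seat, ShowTime}.
{MovieID, Price}: every determinant is a superkey — BCNF.
{City, Price, ScreenNo, Seat, ShowTime}: every determinant is a superkey — BCNF.

{City, Price, ScreenNo, Seat, ShowTime}; {MovieID, Price}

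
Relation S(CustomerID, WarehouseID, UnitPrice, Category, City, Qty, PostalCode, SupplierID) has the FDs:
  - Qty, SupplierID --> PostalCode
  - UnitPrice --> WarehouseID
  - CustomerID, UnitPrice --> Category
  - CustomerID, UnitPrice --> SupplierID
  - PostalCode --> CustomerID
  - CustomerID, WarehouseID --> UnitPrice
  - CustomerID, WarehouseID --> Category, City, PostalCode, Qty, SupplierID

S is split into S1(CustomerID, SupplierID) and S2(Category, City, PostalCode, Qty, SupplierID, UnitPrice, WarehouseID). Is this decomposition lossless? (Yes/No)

The shared attributes are {SupplierID} and {SupplierID}⁺ = {SupplierID}.
Neither S1 nor S2 is contained in that closure, so the decomposition is lossy.

No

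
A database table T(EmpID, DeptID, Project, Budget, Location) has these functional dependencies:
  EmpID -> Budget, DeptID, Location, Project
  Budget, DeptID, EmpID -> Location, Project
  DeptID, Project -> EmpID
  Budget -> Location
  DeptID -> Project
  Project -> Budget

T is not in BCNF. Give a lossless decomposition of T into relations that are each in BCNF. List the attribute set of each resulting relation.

{Budget, Location}; {Budget, Project}; {DeptID, EmpID, Project}

Candidate keys of the original relation: {DeptID}, {EmpID}.
Within {Budget, DeptID, EmpID, Location, Project}: {Budget}⁺ ∩ {Budget, DeptID, EmpID, Location, Project} = {Budget, Location}, not the whole set, so Budget -> Location violates BCNF; decompose into {Budget, Location} and {Budget, DeptID, EmpID, Project}.
{Budget, Location}: every determinant is a superkey — BCNF.
Within {Budget, DeptID, EmpID, Project}: {Project}⁺ ∩ {Budget, DeptID, EmpID, Project} = {Budget, Project}, not the whole set, so Project -> Budget violates BCNF; decompose into {Budget, Project} and {DeptID, EmpID, Project}.
{Budget, Project}: every determinant is a superkey — BCNF.
{DeptID, EmpID, Project}: every determinant is a superkey — BCNF.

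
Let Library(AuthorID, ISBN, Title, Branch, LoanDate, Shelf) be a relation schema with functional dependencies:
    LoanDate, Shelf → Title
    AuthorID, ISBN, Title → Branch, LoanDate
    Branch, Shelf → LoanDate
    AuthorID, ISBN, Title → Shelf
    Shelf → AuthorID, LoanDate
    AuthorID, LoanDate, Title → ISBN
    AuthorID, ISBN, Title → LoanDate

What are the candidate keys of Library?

{Shelf}⁺ = {AuthorID, Branch, ISBN, LoanDate, Shelf, Title}, which is every attribute, so {Shelf} is a candidate key.
{AuthorID, ISBN, Title}⁺ = {AuthorID, Branch, ISBN, LoanDate, Shelf, Title}, which is every attribute, so {AuthorID, ISBN, Title} is a candidate key.
{AuthorID, LoanDate, Title}⁺ = {AuthorID, Branch, ISBN, LoanDate, Shelf, Title}, which is every attribute, so {AuthorID, LoanDate, Title} is a candidate key.
No proper subset of any of these is a key, and no other minimal superkey exists.

{AuthorID, ISBN, Title}, {AuthorID, LoanDate, Title}, {Shelf}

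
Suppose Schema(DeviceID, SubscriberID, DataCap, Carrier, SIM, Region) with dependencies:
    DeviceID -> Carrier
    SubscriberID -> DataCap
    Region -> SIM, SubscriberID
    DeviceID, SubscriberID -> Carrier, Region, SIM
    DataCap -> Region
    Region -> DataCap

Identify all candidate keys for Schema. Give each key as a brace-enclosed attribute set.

No FD produces {DeviceID}, so it must be in every candidate key.
Closure of {DataCap, DeviceID} is {Carrier, DataCap, DeviceID, Region, SIM, SubscriberID}, the whole schema; {DataCap, DeviceID} is a candidate key.
Closure of {DeviceID, Region} is {Carrier, DataCap, DeviceID, Region, SIM, SubscriberID}, the whole schema; {DeviceID, Region} is a candidate key.
Closure of {DeviceID, SubscriberID} is {Carrier, DataCap, DeviceID, Region, SIM, SubscriberID}, the whole schema; {DeviceID, SubscriberID} is a candidate key.
These are minimal and exhaustive — every other superkey contains one of them.

{DataCap, DeviceID}, {DeviceID, Region}, {DeviceID, SubscriberID}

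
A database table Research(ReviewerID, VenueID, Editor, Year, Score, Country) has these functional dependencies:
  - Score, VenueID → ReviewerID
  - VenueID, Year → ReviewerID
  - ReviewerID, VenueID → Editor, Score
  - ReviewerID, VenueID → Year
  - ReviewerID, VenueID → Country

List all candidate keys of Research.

{ReviewerID, VenueID}, {Score, VenueID}, {VenueID, Year}

Attributes never on any right-hand side: {VenueID} — every candidate key must contain it.
{ReviewerID, VenueID} is a candidate key since {ReviewerID, VenueID}⁺ = {Country, Editor, ReviewerID, Score, VenueID, Year} covers every attribute.
{Score, VenueID} is a candidate key since {Score, VenueID}⁺ = {Country, Editor, ReviewerID, Score, VenueID, Year} covers every attribute.
{VenueID, Year} is a candidate key since {VenueID, Year}⁺ = {Country, Editor, ReviewerID, Score, VenueID, Year} covers every attribute.
No proper subset of any of these is a key, and no other minimal superkey exists.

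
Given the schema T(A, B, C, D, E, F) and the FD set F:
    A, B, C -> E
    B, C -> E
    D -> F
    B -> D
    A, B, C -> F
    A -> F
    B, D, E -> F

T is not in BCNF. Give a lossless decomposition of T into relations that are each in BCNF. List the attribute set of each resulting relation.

Candidate key of the original relation: {A, B, C}.
In {A, B, C, D, E, F}, {B, C} is not a superkey ({B, C}⁺ restricted to this set is {B, C, D, E, F}), so split on B, C -> D, E, F into {B, C, D, E, F} and {A, B, C}.
In {B, C, D, E, F}, {D} is not a superkey ({D}⁺ restricted to this set is {D, F}), so split on D -> F into {D, F} and {B, C, D, E}.
{D, F}: every determinant is a superkey — BCNF.
In {B, C, D, E}, {B} is not a superkey ({B}⁺ restricted to this set is {B, D}), so split on B -> D into {B, D} and {B, C, E}.
{B, D}: every determinant is a superkey — BCNF.
{B, C, E}: every determinant is a superkey — BCNF.
{A, B, C}: every determinant is a superkey — BCNF.

{A, B, C}; {B, C, E}; {B, D}; {D, F}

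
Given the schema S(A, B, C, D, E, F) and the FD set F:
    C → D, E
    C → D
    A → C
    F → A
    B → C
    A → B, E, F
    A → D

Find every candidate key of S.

{A} is a candidate key since {A}⁺ = {A, B, C, D, E, F} covers every attribute.
{F} is a candidate key since {F}⁺ = {A, B, C, D, E, F} covers every attribute.
These are minimal and exhaustive — every other superkey contains one of them.

{A}, {F}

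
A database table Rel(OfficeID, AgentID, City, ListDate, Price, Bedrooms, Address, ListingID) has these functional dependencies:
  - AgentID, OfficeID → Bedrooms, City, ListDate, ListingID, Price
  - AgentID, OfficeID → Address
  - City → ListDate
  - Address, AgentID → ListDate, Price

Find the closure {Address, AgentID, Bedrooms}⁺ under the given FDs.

Start with {Address, AgentID, Bedrooms}.
Address, AgentID → ListDate, Price applies; add {ListDate, Price} → now {Address, AgentID, Bedrooms, ListDate, Price}.
No further FD applies.

{Address, AgentID, Bedrooms, ListDate, Price}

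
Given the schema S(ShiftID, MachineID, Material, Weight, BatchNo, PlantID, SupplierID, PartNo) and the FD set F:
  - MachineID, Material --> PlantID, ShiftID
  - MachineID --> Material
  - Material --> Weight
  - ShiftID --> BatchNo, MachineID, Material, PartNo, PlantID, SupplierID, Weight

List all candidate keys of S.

{MachineID}, {ShiftID}

{MachineID}⁺ = {BatchNo, MachineID, Material, PartNo, PlantID, ShiftID, SupplierID, Weight}, which is every attribute, so {MachineID} is a candidate key.
{ShiftID}⁺ = {BatchNo, MachineID, Material, PartNo, PlantID, ShiftID, SupplierID, Weight}, which is every attribute, so {ShiftID} is a candidate key.
Any other superkey properly contains one of these, so there are no further candidate keys.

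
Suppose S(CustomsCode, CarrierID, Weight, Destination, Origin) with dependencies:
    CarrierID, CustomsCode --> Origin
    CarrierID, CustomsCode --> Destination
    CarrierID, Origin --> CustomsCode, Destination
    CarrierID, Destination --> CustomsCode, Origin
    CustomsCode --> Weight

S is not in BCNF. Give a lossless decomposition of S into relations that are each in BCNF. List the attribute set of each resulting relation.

{CarrierID, CustomsCode, Destination, Origin}; {CustomsCode, Weight}

Candidate keys of the original relation: {CarrierID, CustomsCode}, {CarrierID, Destination}, {CarrierID, Origin}.
{CarrierID, CustomsCode, Destination, Origin, Weight}: {CustomsCode} determines {CustomsCode, Weight} here but is not a superkey — split on CustomsCode --> Weight, giving {CustomsCode, Weight} and {CarrierID, CustomsCode, Destination, Origin}.
{CustomsCode, Weight} is in BCNF.
{CarrierID, CustomsCode, Destination, Origin} is in BCNF.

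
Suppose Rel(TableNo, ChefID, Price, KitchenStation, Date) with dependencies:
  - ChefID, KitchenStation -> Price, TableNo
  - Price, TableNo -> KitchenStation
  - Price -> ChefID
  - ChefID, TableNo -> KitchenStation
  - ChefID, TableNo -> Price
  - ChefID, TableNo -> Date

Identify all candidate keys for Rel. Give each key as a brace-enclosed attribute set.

{ChefID, KitchenStation}, {ChefID, TableNo}, {KitchenStation, Price}, {Price, TableNo}

{ChefID, KitchenStation} is a candidate key since {ChefID, KitchenStation}⁺ = {ChefID, Date, KitchenStation, Price, TableNo} covers every attribute.
{ChefID, TableNo} is a candidate key since {ChefID, TableNo}⁺ = {ChefID, Date, KitchenStation, Price, TableNo} covers every attribute.
{KitchenStation, Price} is a candidate key since {KitchenStation, Price}⁺ = {ChefID, Date, KitchenStation, Price, TableNo} covers every attribute.
{Price, TableNo} is a candidate key since {Price, TableNo}⁺ = {ChefID, Date, KitchenStation, Price, TableNo} covers every attribute.
Any other superkey properly contains one of these, so there are no further candidate keys.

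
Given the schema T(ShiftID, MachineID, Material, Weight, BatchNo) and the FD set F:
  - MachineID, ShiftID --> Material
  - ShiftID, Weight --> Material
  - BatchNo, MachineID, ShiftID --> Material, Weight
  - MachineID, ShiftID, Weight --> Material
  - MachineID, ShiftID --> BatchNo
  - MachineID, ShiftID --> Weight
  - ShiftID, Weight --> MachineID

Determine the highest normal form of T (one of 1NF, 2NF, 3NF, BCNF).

BCNF

Candidate keys: {MachineID, ShiftID}, {ShiftID, Weight}. Prime attributes: {MachineID, ShiftID, Weight}.
Every FD has a superkey on the left, so the relation is in BCNF.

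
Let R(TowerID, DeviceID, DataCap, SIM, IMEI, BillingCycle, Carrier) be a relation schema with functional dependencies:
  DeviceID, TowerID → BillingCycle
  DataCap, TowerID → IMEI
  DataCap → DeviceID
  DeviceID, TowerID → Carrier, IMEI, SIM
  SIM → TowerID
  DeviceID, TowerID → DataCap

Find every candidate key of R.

{DataCap, SIM}⁺ = {BillingCycle, Carrier, DataCap, DeviceID, IMEI, SIM, TowerID} — all of the relation — so {DataCap, SIM} is a candidate key.
{DataCap, TowerID}⁺ = {BillingCycle, Carrier, DataCap, DeviceID, IMEI, SIM, TowerID} — all of the relation — so {DataCap, TowerID} is a candidate key.
{DeviceID, SIM}⁺ = {BillingCycle, Carrier, DataCap, DeviceID, IMEI, SIM, TowerID} — all of the relation — so {DeviceID, SIM} is a candidate key.
{DeviceID, TowerID}⁺ = {BillingCycle, Carrier, DataCap, DeviceID, IMEI, SIM, TowerID} — all of the relation — so {DeviceID, TowerID} is a candidate key.
These are minimal and exhaustive — every other superkey contains one of them.

{DataCap, SIM}, {DataCap, TowerID}, {DeviceID, SIM}, {DeviceID, TowerID}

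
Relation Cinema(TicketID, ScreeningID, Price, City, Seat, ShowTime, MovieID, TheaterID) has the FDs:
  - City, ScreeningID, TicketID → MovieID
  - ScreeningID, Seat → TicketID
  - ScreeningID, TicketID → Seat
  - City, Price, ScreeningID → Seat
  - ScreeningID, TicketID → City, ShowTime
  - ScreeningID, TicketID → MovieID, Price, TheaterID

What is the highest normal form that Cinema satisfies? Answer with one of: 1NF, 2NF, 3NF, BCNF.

BCNF

Candidate keys: {City, Price, ScreeningID}, {ScreeningID, Seat}, {ScreeningID, TicketID}. Prime attributes: {City, Price, ScreeningID, Seat, TicketID}.
The left-hand side of every FD is a superkey, so BCNF is satisfied.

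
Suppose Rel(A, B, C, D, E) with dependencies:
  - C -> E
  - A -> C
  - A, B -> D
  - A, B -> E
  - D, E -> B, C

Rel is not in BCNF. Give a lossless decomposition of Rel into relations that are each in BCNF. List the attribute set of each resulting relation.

Candidate keys of the original relation: {A, B}, {A, D}.
In {A, B, C, D, E}, {C} is not a superkey ({C}⁺ restricted to this set is {C, E}), so split on C -> E into {C, E} and {A, B, C, D}.
{C, E} has no BCNF violation.
In {A, B, C, D}, {A} is not a superkey ({A}⁺ restricted to this set is {A, C}), so split on A -> C into {A, C} and {A, B, D}.
{A, C} has no BCNF violation.
{A, B, D} has no BCNF violation.

{A, B, D}; {A, C}; {C, E}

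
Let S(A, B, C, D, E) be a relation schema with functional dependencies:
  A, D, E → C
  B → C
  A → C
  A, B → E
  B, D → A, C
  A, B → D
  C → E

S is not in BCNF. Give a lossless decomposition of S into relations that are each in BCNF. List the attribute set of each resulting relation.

{A, B, D}; {A, C}; {B, E}; {C, E}

Candidate keys of the original relation: {A, B}, {B, D}.
In {A, B, C, D, E}, {A, D, E} is not a superkey ({A, D, E}⁺ restricted to this set is {A, C, D, E}), so split on A, D, E → C into {A, C, D, E} and {A, B, D, E}.
In {A, C, D, E}, {A} is not a superkey ({A}⁺ restricted to this set is {A, C, E}), so split on A → C, E into {A, C, E} and {A, D}.
In {A, C, E}, {C} is not a superkey ({C}⁺ restricted to this set is {C, E}), so split on C → E into {C, E} and {A, C}.
{C, E} is in BCNF.
{A, C} is in BCNF.
{A, D} is in BCNF.
In {A, B, D, E}, {B} is not a superkey ({B}⁺ restricted to this set is {B, E}), so split on B → E into {B, E} and {A, B, D}.
{B, E} is in BCNF.
{A, B, D} is in BCNF.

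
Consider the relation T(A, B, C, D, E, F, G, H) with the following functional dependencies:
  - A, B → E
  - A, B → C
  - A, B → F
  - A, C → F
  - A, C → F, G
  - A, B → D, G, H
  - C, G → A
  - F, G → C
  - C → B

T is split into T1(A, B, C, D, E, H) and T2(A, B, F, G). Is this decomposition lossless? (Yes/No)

Common attributes: {A, B}; their closure is {A, B, C, D, E, F, G, H}.
This includes all of T1, so the common attributes are a superkey of T1 — the join is lossless.

Yes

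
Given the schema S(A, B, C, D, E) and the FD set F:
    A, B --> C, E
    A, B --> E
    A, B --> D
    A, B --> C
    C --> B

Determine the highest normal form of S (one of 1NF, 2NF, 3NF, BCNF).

3NF

Candidate keys: {A, B}, {A, C}. Prime attributes: {A, B, C}.
For C --> B we have {C}⁺ = {B, C}; {C} is not a superkey, so BCNF fails.
But every attribute on its right side ({B}) is prime, and the same holds for every other non-superkey FD, so 3NF still holds.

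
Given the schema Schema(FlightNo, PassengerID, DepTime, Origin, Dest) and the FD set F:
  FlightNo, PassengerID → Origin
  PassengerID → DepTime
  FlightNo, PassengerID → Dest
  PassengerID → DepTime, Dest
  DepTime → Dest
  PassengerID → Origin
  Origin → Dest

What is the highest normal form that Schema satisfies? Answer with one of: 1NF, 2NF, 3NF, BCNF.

Candidate key: {FlightNo, PassengerID}. Prime attributes: {FlightNo, PassengerID}.
PassengerID → DepTime breaks BCNF: {PassengerID}⁺ = {DepTime, Dest, Origin, PassengerID}, so {PassengerID} is not a superkey.
PassengerID → DepTime determines the non-prime attribute {DepTime} from a non-superkey — 3NF is violated.
{PassengerID} is a proper subset of the key {FlightNo, PassengerID}, and {PassengerID}⁺ contains the non-prime attributes {DepTime, Dest, Origin} — a partial dependency, so 2NF is violated.

1NF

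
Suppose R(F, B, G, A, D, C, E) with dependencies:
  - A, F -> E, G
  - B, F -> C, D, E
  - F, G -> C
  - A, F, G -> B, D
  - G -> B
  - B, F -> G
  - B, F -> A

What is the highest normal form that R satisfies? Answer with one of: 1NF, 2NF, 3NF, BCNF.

Candidate keys: {A, F}, {B, F}, {F, G}. Prime attributes: {A, B, F, G}.
G -> B breaks BCNF: {G}⁺ = {B, G}, so {G} is not a superkey.
Its right-hand attributes {B} are all prime, as are those of every other non-superkey FD — the relation is in 3NF.

3NF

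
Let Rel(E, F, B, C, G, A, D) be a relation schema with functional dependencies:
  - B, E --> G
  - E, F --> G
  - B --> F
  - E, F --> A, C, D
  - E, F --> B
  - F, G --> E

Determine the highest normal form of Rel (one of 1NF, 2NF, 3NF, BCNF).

3NF

Candidate keys: {B, E}, {B, G}, {E, F}, {F, G}. Prime attributes: {B, E, F, G}.
B --> F breaks BCNF: {B}⁺ = {B, F}, so {B} is not a superkey.
Since {F} ⊆ prime attributes and every other non-superkey FD also has a prime right side, the schema is in 3NF.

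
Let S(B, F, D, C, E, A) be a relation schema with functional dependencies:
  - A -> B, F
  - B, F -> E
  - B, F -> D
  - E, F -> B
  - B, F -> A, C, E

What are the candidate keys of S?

{A}, {B, F}, {E, F}

Closure of {A} is {A, B, C, D, E, F}, the whole schema; {A} is a candidate key.
Closure of {B, F} is {A, B, C, D, E, F}, the whole schema; {B, F} is a candidate key.
Closure of {E, F} is {A, B, C, D, E, F}, the whole schema; {E, F} is a candidate key.
Any other superkey properly contains one of these, so there are no further candidate keys.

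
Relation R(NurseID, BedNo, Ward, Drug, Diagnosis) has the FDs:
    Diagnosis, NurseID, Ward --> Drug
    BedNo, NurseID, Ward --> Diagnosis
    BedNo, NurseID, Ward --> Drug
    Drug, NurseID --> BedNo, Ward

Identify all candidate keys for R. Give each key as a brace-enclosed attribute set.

Attributes never on any right-hand side: {NurseID} — every candidate key must contain it.
{Drug, NurseID}⁺ = {BedNo, Diagnosis, Drug, NurseID, Ward}, which is every attribute, so {Drug, NurseID} is a candidate key.
{BedNo, NurseID, Ward}⁺ = {BedNo, Diagnosis, Drug, NurseID, Ward}, which is every attribute, so {BedNo, NurseID, Ward} is a candidate key.
{Diagnosis, NurseID, Ward}⁺ = {BedNo, Diagnosis, Drug, NurseID, Ward}, which is every attribute, so {Diagnosis, NurseID, Ward} is a candidate key.
These are minimal and exhaustive — every other superkey contains one of them.

{BedNo, NurseID, Ward}, {Diagnosis, NurseID, Ward}, {Drug, NurseID}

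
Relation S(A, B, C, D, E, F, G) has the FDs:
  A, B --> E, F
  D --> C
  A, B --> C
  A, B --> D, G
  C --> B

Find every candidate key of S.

{A, B}, {A, C}, {A, D}

Attributes never on any right-hand side: {A} — every candidate key must contain it.
Closure of {A, B} is {A, B, C, D, E, F, G}, the whole schema; {A, B} is a candidate key.
Closure of {A, C} is {A, B, C, D, E, F, G}, the whole schema; {A, C} is a candidate key.
Closure of {A, D} is {A, B, C, D, E, F, G}, the whole schema; {A, D} is a candidate key.
No proper subset of any of these is a key, and no other minimal superkey exists.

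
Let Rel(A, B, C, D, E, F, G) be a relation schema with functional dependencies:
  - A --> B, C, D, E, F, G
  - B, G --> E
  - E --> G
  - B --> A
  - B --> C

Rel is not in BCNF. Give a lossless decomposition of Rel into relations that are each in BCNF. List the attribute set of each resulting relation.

Candidate keys of the original relation: {A}, {B}.
In {A, B, C, D, E, F, G}, {E} is not a superkey ({E}⁺ restricted to this set is {E, G}), so split on E --> G into {E, G} and {A, B, C, D, E, F}.
{E, G}: every determinant is a superkey — BCNF.
{A, B, C, D, E, F}: every determinant is a superkey — BCNF.

{A, B, C, D, E, F}; {E, G}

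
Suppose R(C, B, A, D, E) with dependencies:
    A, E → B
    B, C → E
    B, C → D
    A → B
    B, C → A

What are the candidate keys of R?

{A, C}, {B, C}

No FD produces {C}, so it must be in every candidate key.
{A, C}⁺ = {A, B, C, D, E}, which is every attribute, so {A, C} is a candidate key.
{B, C}⁺ = {A, B, C, D, E}, which is every attribute, so {B, C} is a candidate key.
Any other superkey properly contains one of these, so there are no further candidate keys.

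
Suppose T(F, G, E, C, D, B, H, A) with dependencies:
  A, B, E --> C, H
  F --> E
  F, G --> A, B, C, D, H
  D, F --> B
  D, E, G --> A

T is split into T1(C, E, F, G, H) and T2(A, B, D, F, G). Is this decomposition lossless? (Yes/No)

T1 ∩ T2 = {F, G}; its closure under F is {A, B, C, D, E, F, G, H}.
This includes all of T1, so the common attributes are a superkey of T1 — the join is lossless.

Yes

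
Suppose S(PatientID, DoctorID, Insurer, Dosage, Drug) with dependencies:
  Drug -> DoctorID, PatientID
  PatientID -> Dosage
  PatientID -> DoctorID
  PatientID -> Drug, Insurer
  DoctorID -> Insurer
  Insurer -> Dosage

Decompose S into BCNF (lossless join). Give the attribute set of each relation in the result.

Candidate keys of the original relation: {Drug}, {PatientID}.
In {DoctorID, Dosage, Drug, Insurer, PatientID}, {DoctorID} is not a superkey ({DoctorID}⁺ restricted to this set is {DoctorID, Dosage, Insurer}), so split on DoctorID -> Dosage, Insurer into {DoctorID, Dosage, Insurer} and {DoctorID, Drug, PatientID}.
In {DoctorID, Dosage, Insurer}, {Insurer} is not a superkey ({Insurer}⁺ restricted to this set is {Dosage, Insurer}), so split on Insurer -> Dosage into {Dosage, Insurer} and {DoctorID, Insurer}.
{Dosage, Insurer} has no BCNF violation.
{DoctorID, Insurer} has no BCNF violation.
{DoctorID, Drug, PatientID} has no BCNF violation.

{DoctorID, Drug, PatientID}; {DoctorID, Insurer}; {Dosage, Insurer}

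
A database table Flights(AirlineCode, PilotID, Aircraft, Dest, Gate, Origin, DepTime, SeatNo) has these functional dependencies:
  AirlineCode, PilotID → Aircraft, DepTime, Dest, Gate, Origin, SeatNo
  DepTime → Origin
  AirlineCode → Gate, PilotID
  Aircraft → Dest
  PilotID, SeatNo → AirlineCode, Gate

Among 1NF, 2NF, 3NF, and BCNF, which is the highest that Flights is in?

2NF

Candidate keys: {AirlineCode}, {PilotID, SeatNo}. Prime attributes: {AirlineCode, PilotID, SeatNo}.
DepTime → Origin breaks BCNF: {DepTime}⁺ = {DepTime, Origin}, so {DepTime} is not a superkey.
DepTime → Origin has non-prime {Origin} on the right and a non-superkey on the left, so 3NF fails.
No non-prime attribute depends on a proper subset of any candidate key, so 2NF holds.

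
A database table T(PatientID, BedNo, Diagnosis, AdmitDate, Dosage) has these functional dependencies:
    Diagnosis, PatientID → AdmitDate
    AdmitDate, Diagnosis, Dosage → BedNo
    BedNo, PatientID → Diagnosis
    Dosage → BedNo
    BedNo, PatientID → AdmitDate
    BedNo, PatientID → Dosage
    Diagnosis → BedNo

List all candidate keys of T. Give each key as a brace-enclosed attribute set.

{PatientID} never appears on the right of any FD, so every key must include it.
{BedNo, PatientID}⁺ = {AdmitDate, BedNo, Diagnosis, Dosage, PatientID}, which is every attribute, so {BedNo, PatientID} is a candidate key.
{Diagnosis, PatientID}⁺ = {AdmitDate, BedNo, Diagnosis, Dosage, PatientID}, which is every attribute, so {Diagnosis, PatientID} is a candidate key.
{Dosage, PatientID}⁺ = {AdmitDate, BedNo, Diagnosis, Dosage, PatientID}, which is every attribute, so {Dosage, PatientID} is a candidate key.
No proper subset of any of these is a key, and no other minimal superkey exists.

{BedNo, PatientID}, {Diagnosis, PatientID}, {Dosage, PatientID}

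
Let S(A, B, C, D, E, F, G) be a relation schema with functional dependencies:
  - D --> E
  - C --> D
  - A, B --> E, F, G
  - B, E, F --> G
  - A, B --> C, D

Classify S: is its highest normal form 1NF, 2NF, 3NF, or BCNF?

2NF

Candidate key: {A, B}. Prime attributes: {A, B}.
D --> E: {D}⁺ = {D, E}, which is not all of the attributes, so the left side is not a superkey — BCNF is violated.
D --> E determines the non-prime attribute {E} from a non-superkey — 3NF is violated.
Checking every proper subset of each key, none determines a non-prime attribute — 2NF is satisfied.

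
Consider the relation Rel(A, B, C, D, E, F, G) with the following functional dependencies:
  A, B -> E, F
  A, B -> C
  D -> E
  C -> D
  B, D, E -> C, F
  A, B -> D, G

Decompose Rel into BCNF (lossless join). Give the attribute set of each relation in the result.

{A, B, C, G}; {B, C, F}; {C, D}; {D, E}

Candidate key of the original relation: {A, B}.
In {A, B, C, D, E, F, G}, {D} is not a superkey ({D}⁺ restricted to this set is {D, E}), so split on D -> E into {D, E} and {A, B, C, D, F, G}.
{D, E} has no BCNF violation.
In {A, B, C, D, F, G}, {C} is not a superkey ({C}⁺ restricted to this set is {C, D}), so split on C -> D into {C, D} and {A, B, C, F, G}.
{C, D} has no BCNF violation.
In {A, B, C, F, G}, {B, C} is not a superkey ({B, C}⁺ restricted to this set is {B, C, F}), so split on B, C -> F into {B, C, F} and {A, B, C, G}.
{B, C, F} has no BCNF violation.
{A, B, C, G} has no BCNF violation.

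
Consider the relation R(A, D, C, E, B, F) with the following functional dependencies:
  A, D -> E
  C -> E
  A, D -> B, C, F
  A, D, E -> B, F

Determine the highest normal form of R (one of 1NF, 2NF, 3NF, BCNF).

2NF

Candidate key: {A, D}. Prime attributes: {A, D}.
C -> E: {C}⁺ = {C, E}, which is not all of the attributes, so the left side is not a superkey — BCNF is violated.
Because {E} is non-prime and the left side of C -> E is not a superkey, the relation is not in 3NF.
No non-prime attribute depends on a proper subset of any candidate key, so 2NF holds.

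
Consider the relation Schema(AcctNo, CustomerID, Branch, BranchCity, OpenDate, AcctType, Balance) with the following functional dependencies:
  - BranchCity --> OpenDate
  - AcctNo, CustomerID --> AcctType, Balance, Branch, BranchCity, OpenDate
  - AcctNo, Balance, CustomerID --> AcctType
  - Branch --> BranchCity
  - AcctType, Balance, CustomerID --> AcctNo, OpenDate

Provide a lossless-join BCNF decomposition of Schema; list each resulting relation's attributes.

{AcctNo, AcctType, Balance, Branch, CustomerID}; {Branch, BranchCity}; {BranchCity, OpenDate}

Candidate keys of the original relation: {AcctNo, CustomerID}, {AcctType, Balance, CustomerID}.
{AcctNo, AcctType, Balance, Branch, BranchCity, CustomerID, OpenDate}: {BranchCity} determines {BranchCity, OpenDate} here but is not a superkey — split on BranchCity --> OpenDate, giving {BranchCity, OpenDate} and {AcctNo, AcctType, Balance, Branch, BranchCity, CustomerID}.
{BranchCity, OpenDate}: every determinant is a superkey — BCNF.
{AcctNo, AcctType, Balance, Branch, BranchCity, CustomerID}: {Branch} determines {Branch, BranchCity} here but is not a superkey — split on Branch --> BranchCity, giving {Branch, BranchCity} and {AcctNo, AcctType, Balance, Branch, CustomerID}.
{Branch, BranchCity}: every determinant is a superkey — BCNF.
{AcctNo, AcctType, Balance, Branch, CustomerID}: every determinant is a superkey — BCNF.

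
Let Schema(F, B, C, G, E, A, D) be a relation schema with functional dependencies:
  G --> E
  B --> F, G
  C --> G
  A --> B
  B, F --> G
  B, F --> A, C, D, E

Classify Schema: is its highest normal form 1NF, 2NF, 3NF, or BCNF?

2NF

Candidate keys: {A}, {B}. Prime attributes: {A, B}.
For G --> E we have {G}⁺ = {E, G}; {G} is not a superkey, so BCNF fails.
Because {E} is non-prime and the left side of G --> E is not a superkey, the relation is not in 3NF.
All keys have size 1, which rules out partial dependencies — 2NF is satisfied.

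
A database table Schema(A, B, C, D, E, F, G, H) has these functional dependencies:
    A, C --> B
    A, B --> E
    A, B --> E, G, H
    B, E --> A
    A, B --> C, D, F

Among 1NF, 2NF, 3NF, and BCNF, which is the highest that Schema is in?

BCNF

Candidate keys: {A, B}, {A, C}, {B, E}. Prime attributes: {A, B, C, E}.
The left-hand side of every FD is a superkey, so BCNF is satisfied.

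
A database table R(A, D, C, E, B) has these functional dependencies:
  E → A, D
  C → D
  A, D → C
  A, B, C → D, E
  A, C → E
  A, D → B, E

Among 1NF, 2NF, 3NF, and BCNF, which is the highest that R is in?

Candidate keys: {A, C}, {A, D}, {E}. Prime attributes: {A, C, D, E}.
For C → D we have {C}⁺ = {C, D}; {C} is not a superkey, so BCNF fails.
Since {D} ⊆ prime attributes and every other non-superkey FD also has a prime right side, the schema is in 3NF.

3NF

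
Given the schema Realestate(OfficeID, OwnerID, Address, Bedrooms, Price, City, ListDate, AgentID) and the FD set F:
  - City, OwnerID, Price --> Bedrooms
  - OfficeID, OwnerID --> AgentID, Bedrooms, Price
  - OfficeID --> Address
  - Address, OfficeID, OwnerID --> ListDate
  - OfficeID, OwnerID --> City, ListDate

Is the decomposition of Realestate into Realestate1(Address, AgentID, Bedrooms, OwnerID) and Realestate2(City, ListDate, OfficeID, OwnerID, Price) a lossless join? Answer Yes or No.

No

Realestate1 ∩ Realestate2 = {OwnerID}; its closure under F is {OwnerID}.
Realestate1 ⊄ {OwnerID} and Realestate2 ⊄ {OwnerID}, so the split is lossy.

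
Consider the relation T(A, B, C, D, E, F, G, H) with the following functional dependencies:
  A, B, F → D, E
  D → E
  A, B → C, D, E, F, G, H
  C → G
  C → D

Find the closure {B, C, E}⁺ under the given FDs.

{B, C, D, E, G}

Start with {B, C, E}.
C → G applies; add {G} → now {B, C, E, G}.
C → D applies; add {D} → now {B, C, D, E, G}.
No further FD applies.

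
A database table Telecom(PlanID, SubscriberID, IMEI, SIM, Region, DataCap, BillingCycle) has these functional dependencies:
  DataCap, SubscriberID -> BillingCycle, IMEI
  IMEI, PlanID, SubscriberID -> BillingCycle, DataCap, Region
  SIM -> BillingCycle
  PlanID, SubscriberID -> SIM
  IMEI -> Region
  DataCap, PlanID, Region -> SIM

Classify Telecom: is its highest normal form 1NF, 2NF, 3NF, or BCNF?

1NF

Candidate keys: {DataCap, PlanID, SubscriberID}, {IMEI, PlanID, SubscriberID}. Prime attributes: {DataCap, IMEI, PlanID, SubscriberID}.
DataCap, SubscriberID -> BillingCycle, IMEI: {DataCap, SubscriberID}⁺ = {BillingCycle, DataCap, IMEI, Region, SubscriberID}, which is not all of the attributes, so the left side is not a superkey — BCNF is violated.
DataCap, SubscriberID -> BillingCycle, IMEI determines the non-prime attribute {BillingCycle} from a non-superkey — 3NF is violated.
The proper key subset {DataCap, SubscriberID} of {DataCap, PlanID, SubscriberID} determines non-prime {BillingCycle, Region}, so the relation is not even in 2NF.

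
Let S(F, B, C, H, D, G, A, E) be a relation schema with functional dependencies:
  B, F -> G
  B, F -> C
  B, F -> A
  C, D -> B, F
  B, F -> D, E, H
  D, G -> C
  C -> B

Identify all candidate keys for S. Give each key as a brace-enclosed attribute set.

Closure of {B, F} is {A, B, C, D, E, F, G, H}, the whole schema; {B, F} is a candidate key.
Closure of {C, D} is {A, B, C, D, E, F, G, H}, the whole schema; {C, D} is a candidate key.
Closure of {C, F} is {A, B, C, D, E, F, G, H}, the whole schema; {C, F} is a candidate key.
Closure of {D, G} is {A, B, C, D, E, F, G, H}, the whole schema; {D, G} is a candidate key.
No proper subset of any of these is a key, and no other minimal superkey exists.

{B, F}, {C, D}, {C, F}, {D, G}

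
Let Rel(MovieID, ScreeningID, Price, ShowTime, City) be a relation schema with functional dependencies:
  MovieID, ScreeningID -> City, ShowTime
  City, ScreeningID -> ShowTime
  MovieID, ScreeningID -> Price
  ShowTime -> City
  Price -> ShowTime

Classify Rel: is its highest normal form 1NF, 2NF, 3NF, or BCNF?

Candidate key: {MovieID, ScreeningID}. Prime attributes: {MovieID, ScreeningID}.
City, ScreeningID -> ShowTime breaks BCNF: {City, ScreeningID}⁺ = {City, ScreeningID, ShowTime}, so {City, ScreeningID} is not a superkey.
City, ScreeningID -> ShowTime has non-prime {ShowTime} on the right and a non-superkey on the left, so 3NF fails.
Checking every proper subset of each key, none determines a non-prime attribute — 2NF is satisfied.

2NF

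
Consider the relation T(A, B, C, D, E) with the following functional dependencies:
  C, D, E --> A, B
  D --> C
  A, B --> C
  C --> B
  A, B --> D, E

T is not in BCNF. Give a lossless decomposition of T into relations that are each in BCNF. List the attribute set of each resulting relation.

{A, D, E}; {B, C}; {C, D}

Candidate keys of the original relation: {A, B}, {A, C}, {A, D}, {D, E}.
{A, B, C, D, E}: {D} determines {B, C, D} here but is not a superkey — split on D --> B, C, giving {B, C, D} and {A, D, E}.
{B, C, D}: {C} determines {B, C} here but is not a superkey — split on C --> B, giving {B, C} and {C, D}.
{B, C}: every determinant is a superkey — BCNF.
{C, D}: every determinant is a superkey — BCNF.
{A, D, E}: every determinant is a superkey — BCNF.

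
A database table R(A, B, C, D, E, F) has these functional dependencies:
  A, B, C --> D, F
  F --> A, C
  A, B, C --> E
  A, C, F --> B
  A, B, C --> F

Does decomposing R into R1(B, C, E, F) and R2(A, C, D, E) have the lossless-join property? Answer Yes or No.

No

R1 ∩ R2 = {C, E}; its closure under F is {C, E}.
Neither R1 nor R2 is contained in that closure, so the decomposition is lossy.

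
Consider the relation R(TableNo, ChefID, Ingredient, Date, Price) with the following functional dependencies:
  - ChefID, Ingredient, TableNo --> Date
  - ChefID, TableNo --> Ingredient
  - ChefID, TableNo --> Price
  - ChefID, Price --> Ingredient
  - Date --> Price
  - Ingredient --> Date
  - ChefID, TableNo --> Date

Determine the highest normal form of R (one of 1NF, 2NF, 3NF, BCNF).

2NF

Candidate key: {ChefID, TableNo}. Prime attributes: {ChefID, TableNo}.
ChefID, Price --> Ingredient breaks BCNF: {ChefID, Price}⁺ = {ChefID, Date, Ingredient, Price}, so {ChefID, Price} is not a superkey.
Because {Ingredient} is non-prime and the left side of ChefID, Price --> Ingredient is not a superkey, the relation is not in 3NF.
No proper subset of a key has a non-prime attribute in its closure, so there is no partial dependency; 2NF holds.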